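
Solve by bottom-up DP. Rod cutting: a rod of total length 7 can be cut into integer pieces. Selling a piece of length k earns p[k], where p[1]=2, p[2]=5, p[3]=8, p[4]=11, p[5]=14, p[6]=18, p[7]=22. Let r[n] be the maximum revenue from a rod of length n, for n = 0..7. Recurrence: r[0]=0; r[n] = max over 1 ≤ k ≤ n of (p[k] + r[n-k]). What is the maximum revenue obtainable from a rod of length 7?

22

   n    0    1    2    3    4    5    6    7
r[n]    0    2    5    8   11   14   18   22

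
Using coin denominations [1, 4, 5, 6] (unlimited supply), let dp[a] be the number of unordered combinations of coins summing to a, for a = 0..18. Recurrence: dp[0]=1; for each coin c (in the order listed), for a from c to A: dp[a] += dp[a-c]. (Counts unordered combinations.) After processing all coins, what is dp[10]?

after  coin     0     1     2     3     4     5     6     7     8     9    10    11    12    13    14    15    16    17    18
          1     1     1     1     1     1     1     1     1     1     1     1     1     1     1     1     1     1     1     1
          4     1     1     1     1     2     2     2     2     3     3     3     3     4     4     4     4     5     5     5
          5     1     1     1     1     2     3     3     3     4     5     6     6     7     8     9    10    11    12    13
          6     1     1     1     1     2     3     4     4     5     6     8     9    11    12    14    16    19    21    24

8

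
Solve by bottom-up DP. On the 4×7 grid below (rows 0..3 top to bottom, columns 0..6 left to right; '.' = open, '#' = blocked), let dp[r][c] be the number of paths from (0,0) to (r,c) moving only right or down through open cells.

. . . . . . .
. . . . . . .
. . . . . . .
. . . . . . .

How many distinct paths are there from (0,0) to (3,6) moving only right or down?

84

r\c   0   1   2   3   4   5   6
  0   1   1   1   1   1   1   1
  1   1   2   3   4   5   6   7
  2   1   3   6  10  15  21  28
  3   1   4  10  20  35  56  84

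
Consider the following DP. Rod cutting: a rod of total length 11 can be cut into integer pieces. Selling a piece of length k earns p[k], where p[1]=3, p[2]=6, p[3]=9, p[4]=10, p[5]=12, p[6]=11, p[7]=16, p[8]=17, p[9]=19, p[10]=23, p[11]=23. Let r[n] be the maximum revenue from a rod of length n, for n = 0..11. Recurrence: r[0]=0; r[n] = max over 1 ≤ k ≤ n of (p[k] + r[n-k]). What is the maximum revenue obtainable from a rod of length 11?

   n    0    1    2    3    4    5    6    7    8    9   10   11
r[n]    0    3    6    9   12   15   18   21   24   27   30   33

33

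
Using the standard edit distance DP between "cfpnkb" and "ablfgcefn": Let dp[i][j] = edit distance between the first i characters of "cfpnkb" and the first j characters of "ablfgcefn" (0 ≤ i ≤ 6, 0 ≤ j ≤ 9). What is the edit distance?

8

   ''  a  b  l  f  g  c  e  f  n
''  0  1  2  3  4  5  6  7  8  9
 c  1  1  2  3  4  5  5  6  7  8
 f  2  2  2  3  3  4  5  6  6  7
 p  3  3  3  3  4  4  5  6  7  7
 n  4  4  4  4  4  5  5  6  7  7
 k  5  5  5  5  5  5  6  6  7  8
 b  6  6  5  6  6  6  6  7  7  8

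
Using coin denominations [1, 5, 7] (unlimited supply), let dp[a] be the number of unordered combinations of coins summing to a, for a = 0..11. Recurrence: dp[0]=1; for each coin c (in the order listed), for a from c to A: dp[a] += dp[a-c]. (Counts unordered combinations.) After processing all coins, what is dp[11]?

4

after  coin     0     1     2     3     4     5     6     7     8     9    10    11
          1     1     1     1     1     1     1     1     1     1     1     1     1
          5     1     1     1     1     1     2     2     2     2     2     3     3
          7     1     1     1     1     1     2     2     3     3     3     4     4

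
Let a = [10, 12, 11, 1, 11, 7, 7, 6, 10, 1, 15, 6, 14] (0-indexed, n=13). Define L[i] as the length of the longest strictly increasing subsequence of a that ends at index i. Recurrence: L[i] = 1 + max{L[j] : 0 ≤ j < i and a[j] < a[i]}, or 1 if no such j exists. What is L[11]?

   i    0    1    2    3    4    5    6    7    8    9   10   11   12
a[i]   10   12   11    1   11    7    7    6   10    1   15    6   14
L[i]    1    2    2    1    2    2    2    2    3    1    4    2    4

2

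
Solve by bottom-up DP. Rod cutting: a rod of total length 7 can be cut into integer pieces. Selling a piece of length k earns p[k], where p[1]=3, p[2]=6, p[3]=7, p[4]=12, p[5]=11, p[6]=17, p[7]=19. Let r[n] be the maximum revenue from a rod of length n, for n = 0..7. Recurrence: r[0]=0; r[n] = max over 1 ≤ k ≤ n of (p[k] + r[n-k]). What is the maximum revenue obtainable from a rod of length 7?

   n    0    1    2    3    4    5    6    7
r[n]    0    3    6    9   12   15   18   21

21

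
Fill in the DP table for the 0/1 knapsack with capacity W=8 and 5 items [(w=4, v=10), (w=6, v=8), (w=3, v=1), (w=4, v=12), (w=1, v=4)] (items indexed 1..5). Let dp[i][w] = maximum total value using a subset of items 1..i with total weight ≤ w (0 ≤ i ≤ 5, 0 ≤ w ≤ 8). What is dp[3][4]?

i\w   0   1   2   3   4   5   6   7   8
  0   0   0   0   0   0   0   0   0   0
  1   0   0   0   0  10  10  10  10  10
  2   0   0   0   0  10  10  10  10  10
  3   0   0   0   1  10  10  10  11  11
  4   0   0   0   1  12  12  12  13  22
  5   0   4   4   4  12  16  16  16  22

10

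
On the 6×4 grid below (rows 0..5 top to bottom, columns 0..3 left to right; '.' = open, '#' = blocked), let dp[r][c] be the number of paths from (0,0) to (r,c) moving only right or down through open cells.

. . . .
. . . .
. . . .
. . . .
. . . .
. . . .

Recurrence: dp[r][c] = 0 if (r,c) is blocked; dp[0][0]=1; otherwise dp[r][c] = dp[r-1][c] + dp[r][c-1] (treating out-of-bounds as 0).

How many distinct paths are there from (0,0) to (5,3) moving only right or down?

56

r\c   0   1   2   3
  0   1   1   1   1
  1   1   2   3   4
  2   1   3   6  10
  3   1   4  10  20
  4   1   5  15  35
  5   1   6  21  56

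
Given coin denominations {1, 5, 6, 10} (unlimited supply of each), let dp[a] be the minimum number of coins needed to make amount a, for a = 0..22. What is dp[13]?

 a  0  1  2  3  4  5  6  7  8  9 10 11 12 13 14 15 16 17 18 19 20 21 22
dp  0  1  2  3  4  1  1  2  3  4  1  2  2  3  4  2  2  3  3  4  2  3  3

3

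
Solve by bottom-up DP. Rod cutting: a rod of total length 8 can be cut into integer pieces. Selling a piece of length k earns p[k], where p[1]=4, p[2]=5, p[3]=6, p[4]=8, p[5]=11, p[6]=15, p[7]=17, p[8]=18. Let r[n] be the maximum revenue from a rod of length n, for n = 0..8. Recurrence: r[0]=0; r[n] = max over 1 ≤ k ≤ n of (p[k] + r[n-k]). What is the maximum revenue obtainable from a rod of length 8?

32

   n    0    1    2    3    4    5    6    7    8
r[n]    0    4    8   12   16   20   24   28   32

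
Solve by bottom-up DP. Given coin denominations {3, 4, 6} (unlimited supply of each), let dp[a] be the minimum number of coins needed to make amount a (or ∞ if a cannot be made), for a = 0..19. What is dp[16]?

 a  0  1  2  3  4  5  6  7  8  9 10 11 12 13 14 15 16 17 18 19
dp  0  -  -  1  1  -  1  2  2  2  2  3  2  3  3  3  3  4  3  4
(- denotes ∞ / unreachable)

3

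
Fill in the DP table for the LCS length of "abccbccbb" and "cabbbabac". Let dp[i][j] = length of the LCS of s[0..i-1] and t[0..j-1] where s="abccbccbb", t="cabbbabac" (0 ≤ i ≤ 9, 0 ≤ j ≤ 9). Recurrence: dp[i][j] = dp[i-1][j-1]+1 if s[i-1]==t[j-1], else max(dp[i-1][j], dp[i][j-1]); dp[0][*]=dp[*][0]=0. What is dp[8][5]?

   ''  c  a  b  b  b  a  b  a  c
''  0  0  0  0  0  0  0  0  0  0
 a  0  0  1  1  1  1  1  1  1  1
 b  0  0  1  2  2  2  2  2  2  2
 c  0  1  1  2  2  2  2  2  2  3
 c  0  1  1  2  2  2  2  2  2  3
 b  0  1  1  2  3  3  3  3  3  3
 c  0  1  1  2  3  3  3  3  3  4
 c  0  1  1  2  3  3  3  3  3  4
 b  0  1  1  2  3  4  4  4  4  4
 b  0  1  1  2  3  4  4  5  5  5

4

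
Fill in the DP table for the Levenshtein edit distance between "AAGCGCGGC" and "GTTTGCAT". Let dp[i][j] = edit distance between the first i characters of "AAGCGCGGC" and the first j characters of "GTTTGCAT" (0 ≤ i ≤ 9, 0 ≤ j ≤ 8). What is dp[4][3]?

   ''  G  T  T  T  G  C  A  T
''  0  1  2  3  4  5  6  7  8
 A  1  1  2  3  4  5  6  6  7
 A  2  2  2  3  4  5  6  6  7
 G  3  2  3  3  4  4  5  6  7
 C  4  3  3  4  4  5  4  5  6
 G  5  4  4  4  5  4  5  5  6
 C  6  5  5  5  5  5  4  5  6
 G  7  6  6  6  6  5  5  5  6
 G  8  7  7  7  7  6  6  6  6
 C  9  8  8  8  8  7  6  7  7

4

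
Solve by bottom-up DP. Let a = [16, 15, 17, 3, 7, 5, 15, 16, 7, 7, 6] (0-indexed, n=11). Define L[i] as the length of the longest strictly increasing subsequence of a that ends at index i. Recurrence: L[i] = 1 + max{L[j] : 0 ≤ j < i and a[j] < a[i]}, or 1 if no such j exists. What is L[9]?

   i    0    1    2    3    4    5    6    7    8    9   10
a[i]   16   15   17    3    7    5   15   16    7    7    6
L[i]    1    1    2    1    2    2    3    4    3    3    3

3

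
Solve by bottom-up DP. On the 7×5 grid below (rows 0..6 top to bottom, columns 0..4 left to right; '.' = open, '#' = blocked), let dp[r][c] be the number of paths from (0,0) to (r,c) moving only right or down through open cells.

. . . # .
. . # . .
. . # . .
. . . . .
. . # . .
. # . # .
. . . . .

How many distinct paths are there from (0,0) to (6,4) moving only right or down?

9

r\c   0   1   2   3   4
  0   1   1   1   0   0
  1   1   2   0   0   0
  2   1   3   0   0   0
  3   1   4   4   4   4
  4   1   5   0   4   8
  5   1   0   0   0   8
  6   1   1   1   1   9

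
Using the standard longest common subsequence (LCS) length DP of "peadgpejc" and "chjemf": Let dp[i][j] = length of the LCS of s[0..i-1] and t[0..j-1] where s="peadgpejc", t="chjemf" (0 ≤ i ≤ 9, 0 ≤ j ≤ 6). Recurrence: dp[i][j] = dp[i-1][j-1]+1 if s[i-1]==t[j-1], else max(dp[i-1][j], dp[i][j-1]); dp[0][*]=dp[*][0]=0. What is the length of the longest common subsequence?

   ''  c  h  j  e  m  f
''  0  0  0  0  0  0  0
 p  0  0  0  0  0  0  0
 e  0  0  0  0  1  1  1
 a  0  0  0  0  1  1  1
 d  0  0  0  0  1  1  1
 g  0  0  0  0  1  1  1
 p  0  0  0  0  1  1  1
 e  0  0  0  0  1  1  1
 j  0  0  0  1  1  1  1
 c  0  1  1  1  1  1  1

1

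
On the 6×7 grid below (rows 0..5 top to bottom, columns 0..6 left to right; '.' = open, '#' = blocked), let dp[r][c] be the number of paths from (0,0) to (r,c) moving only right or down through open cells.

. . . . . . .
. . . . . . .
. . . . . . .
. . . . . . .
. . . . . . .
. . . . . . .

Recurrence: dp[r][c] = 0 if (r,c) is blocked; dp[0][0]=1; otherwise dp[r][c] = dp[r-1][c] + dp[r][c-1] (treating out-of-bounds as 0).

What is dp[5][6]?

462

r\c   0   1   2   3   4   5   6
  0   1   1   1   1   1   1   1
  1   1   2   3   4   5   6   7
  2   1   3   6  10  15  21  28
  3   1   4  10  20  35  56  84
  4   1   5  15  35  70 126 210
  5   1   6  21  56 126 252 462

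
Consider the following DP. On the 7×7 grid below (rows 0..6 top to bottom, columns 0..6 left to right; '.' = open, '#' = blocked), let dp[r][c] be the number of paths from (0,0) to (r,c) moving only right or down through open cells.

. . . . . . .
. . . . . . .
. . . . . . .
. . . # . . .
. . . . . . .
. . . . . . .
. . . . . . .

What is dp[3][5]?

36

r\c   0   1   2   3   4   5   6
  0   1   1   1   1   1   1   1
  1   1   2   3   4   5   6   7
  2   1   3   6  10  15  21  28
  3   1   4  10   0  15  36  64
  4   1   5  15  15  30  66 130
  5   1   6  21  36  66 132 262
  6   1   7  28  64 130 262 524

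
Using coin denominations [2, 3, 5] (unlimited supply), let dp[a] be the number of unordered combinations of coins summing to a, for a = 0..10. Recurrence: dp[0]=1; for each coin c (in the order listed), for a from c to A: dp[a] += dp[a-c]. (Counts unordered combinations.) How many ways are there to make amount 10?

after  coin     0     1     2     3     4     5     6     7     8     9    10
          2     1     0     1     0     1     0     1     0     1     0     1
          3     1     0     1     1     1     1     2     1     2     2     2
          5     1     0     1     1     1     2     2     2     3     3     4

4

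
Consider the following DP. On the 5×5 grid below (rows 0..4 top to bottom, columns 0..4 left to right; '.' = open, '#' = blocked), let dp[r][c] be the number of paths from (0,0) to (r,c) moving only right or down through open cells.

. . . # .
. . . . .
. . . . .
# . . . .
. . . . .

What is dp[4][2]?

r\c   0   1   2   3   4
  0   1   1   1   0   0
  1   1   2   3   3   3
  2   1   3   6   9  12
  3   0   3   9  18  30
  4   0   3  12  30  60

12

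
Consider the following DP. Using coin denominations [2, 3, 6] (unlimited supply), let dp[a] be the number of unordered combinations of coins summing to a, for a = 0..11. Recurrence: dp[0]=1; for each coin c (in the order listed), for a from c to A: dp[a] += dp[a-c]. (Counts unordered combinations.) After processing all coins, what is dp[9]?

after  coin     0     1     2     3     4     5     6     7     8     9    10    11
          2     1     0     1     0     1     0     1     0     1     0     1     0
          3     1     0     1     1     1     1     2     1     2     2     2     2
          6     1     0     1     1     1     1     3     1     3     3     3     3

3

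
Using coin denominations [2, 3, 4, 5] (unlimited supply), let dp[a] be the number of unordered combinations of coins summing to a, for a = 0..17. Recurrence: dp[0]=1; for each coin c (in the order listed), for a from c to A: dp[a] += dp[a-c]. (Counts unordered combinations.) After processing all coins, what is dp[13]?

10

after  coin     0     1     2     3     4     5     6     7     8     9    10    11    12    13    14    15    16    17
          2     1     0     1     0     1     0     1     0     1     0     1     0     1     0     1     0     1     0
          3     1     0     1     1     1     1     2     1     2     2     2     2     3     2     3     3     3     3
          4     1     0     1     1     2     1     3     2     4     3     5     4     7     5     8     7    10     8
          5     1     0     1     1     2     2     3     3     5     5     7     7    10    10    13    14    17    18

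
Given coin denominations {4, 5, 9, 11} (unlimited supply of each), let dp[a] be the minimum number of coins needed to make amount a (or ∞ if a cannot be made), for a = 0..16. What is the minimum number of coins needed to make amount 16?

2

 a  0  1  2  3  4  5  6  7  8  9 10 11 12 13 14 15 16
dp  0  -  -  -  1  1  -  -  2  1  2  1  3  2  2  2  2
(- denotes ∞ / unreachable)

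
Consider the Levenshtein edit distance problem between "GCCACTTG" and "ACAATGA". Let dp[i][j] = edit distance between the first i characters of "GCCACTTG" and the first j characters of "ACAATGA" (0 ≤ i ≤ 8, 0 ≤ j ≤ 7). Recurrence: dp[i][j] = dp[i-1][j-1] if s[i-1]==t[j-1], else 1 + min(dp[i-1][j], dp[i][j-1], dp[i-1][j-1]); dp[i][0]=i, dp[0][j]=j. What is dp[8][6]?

4

   ''  A  C  A  A  T  G  A
''  0  1  2  3  4  5  6  7
 G  1  1  2  3  4  5  5  6
 C  2  2  1  2  3  4  5  6
 C  3  3  2  2  3  4  5  6
 A  4  3  3  2  2  3  4  5
 C  5  4  3  3  3  3  4  5
 T  6  5  4  4  4  3  4  5
 T  7  6  5  5  5  4  4  5
 G  8  7  6  6  6  5  4  5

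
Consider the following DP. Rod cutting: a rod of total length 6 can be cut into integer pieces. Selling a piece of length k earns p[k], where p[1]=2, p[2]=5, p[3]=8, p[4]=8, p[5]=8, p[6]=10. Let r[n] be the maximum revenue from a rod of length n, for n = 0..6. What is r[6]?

16

   n    0    1    2    3    4    5    6
r[n]    0    2    5    8   10   13   16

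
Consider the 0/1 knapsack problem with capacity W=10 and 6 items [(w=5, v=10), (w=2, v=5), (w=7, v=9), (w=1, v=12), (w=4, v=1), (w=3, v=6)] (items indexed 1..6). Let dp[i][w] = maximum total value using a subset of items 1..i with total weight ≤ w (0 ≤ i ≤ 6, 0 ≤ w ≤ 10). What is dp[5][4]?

i\w   0   1   2   3   4   5   6   7   8   9  10
  0   0   0   0   0   0   0   0   0   0   0   0
  1   0   0   0   0   0  10  10  10  10  10  10
  2   0   0   5   5   5  10  10  15  15  15  15
  3   0   0   5   5   5  10  10  15  15  15  15
  4   0  12  12  17  17  17  22  22  27  27  27
  5   0  12  12  17  17  17  22  22  27  27  27
  6   0  12  12  17  18  18  23  23  27  28  28

17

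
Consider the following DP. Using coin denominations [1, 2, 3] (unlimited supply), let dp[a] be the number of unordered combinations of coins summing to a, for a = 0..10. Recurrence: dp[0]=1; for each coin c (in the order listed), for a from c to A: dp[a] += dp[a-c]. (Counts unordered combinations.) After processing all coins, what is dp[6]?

7

after  coin     0     1     2     3     4     5     6     7     8     9    10
          1     1     1     1     1     1     1     1     1     1     1     1
          2     1     1     2     2     3     3     4     4     5     5     6
          3     1     1     2     3     4     5     7     8    10    12    14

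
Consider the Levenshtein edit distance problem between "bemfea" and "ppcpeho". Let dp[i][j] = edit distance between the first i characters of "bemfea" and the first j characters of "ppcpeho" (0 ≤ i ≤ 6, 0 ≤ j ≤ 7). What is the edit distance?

   ''  p  p  c  p  e  h  o
''  0  1  2  3  4  5  6  7
 b  1  1  2  3  4  5  6  7
 e  2  2  2  3  4  4  5  6
 m  3  3  3  3  4  5  5  6
 f  4  4  4  4  4  5  6  6
 e  5  5  5  5  5  4  5  6
 a  6  6  6  6  6  5  5  6

6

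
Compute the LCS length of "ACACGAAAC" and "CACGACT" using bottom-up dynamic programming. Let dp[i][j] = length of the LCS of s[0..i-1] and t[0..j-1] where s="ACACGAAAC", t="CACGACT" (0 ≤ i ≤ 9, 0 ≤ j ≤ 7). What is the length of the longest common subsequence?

   ''  C  A  C  G  A  C  T
''  0  0  0  0  0  0  0  0
 A  0  0  1  1  1  1  1  1
 C  0  1  1  2  2  2  2  2
 A  0  1  2  2  2  3  3  3
 C  0  1  2  3  3  3  4  4
 G  0  1  2  3  4  4  4  4
 A  0  1  2  3  4  5  5  5
 A  0  1  2  3  4  5  5  5
 A  0  1  2  3  4  5  5  5
 C  0  1  2  3  4  5  6  6

6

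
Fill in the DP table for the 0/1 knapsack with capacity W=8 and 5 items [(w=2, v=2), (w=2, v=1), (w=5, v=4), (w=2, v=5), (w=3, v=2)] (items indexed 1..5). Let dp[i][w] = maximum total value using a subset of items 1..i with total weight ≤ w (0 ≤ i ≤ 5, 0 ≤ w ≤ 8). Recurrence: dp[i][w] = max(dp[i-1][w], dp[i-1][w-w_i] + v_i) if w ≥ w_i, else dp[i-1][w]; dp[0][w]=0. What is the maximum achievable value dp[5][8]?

9

i\w   0   1   2   3   4   5   6   7   8
  0   0   0   0   0   0   0   0   0   0
  1   0   0   2   2   2   2   2   2   2
  2   0   0   2   2   3   3   3   3   3
  3   0   0   2   2   3   4   4   6   6
  4   0   0   5   5   7   7   8   9   9
  5   0   0   5   5   7   7   8   9   9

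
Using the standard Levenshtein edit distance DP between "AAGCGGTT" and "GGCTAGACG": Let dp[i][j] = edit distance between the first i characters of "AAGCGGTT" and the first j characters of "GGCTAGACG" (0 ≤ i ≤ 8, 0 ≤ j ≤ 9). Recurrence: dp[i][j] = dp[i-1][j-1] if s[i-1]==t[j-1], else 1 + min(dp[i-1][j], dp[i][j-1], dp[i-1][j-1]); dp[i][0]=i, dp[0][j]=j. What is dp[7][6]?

5

   ''  G  G  C  T  A  G  A  C  G
''  0  1  2  3  4  5  6  7  8  9
 A  1  1  2  3  4  4  5  6  7  8
 A  2  2  2  3  4  4  5  5  6  7
 G  3  2  2  3  4  5  4  5  6  6
 C  4  3  3  2  3  4  5  5  5  6
 G  5  4  3  3  3  4  4  5  6  5
 G  6  5  4  4  4  4  4  5  6  6
 T  7  6  5  5  4  5  5  5  6  7
 T  8  7  6  6  5  5  6  6  6  7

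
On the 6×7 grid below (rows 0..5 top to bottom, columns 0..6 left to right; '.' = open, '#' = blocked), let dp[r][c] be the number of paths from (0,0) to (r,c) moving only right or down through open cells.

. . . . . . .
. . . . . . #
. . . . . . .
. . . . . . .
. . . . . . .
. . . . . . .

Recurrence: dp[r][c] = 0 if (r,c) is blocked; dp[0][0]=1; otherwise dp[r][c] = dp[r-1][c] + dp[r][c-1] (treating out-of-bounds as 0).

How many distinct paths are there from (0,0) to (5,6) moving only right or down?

455

r\c   0   1   2   3   4   5   6
  0   1   1   1   1   1   1   1
  1   1   2   3   4   5   6   0
  2   1   3   6  10  15  21  21
  3   1   4  10  20  35  56  77
  4   1   5  15  35  70 126 203
  5   1   6  21  56 126 252 455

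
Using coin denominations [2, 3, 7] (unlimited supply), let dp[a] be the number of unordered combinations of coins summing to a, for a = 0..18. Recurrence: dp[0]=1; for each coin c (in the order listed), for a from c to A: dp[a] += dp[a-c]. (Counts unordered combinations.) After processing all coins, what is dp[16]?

after  coin     0     1     2     3     4     5     6     7     8     9    10    11    12    13    14    15    16    17    18
          2     1     0     1     0     1     0     1     0     1     0     1     0     1     0     1     0     1     0     1
          3     1     0     1     1     1     1     2     1     2     2     2     2     3     2     3     3     3     3     4
          7     1     0     1     1     1     1     2     2     2     3     3     3     4     4     5     5     6     6     7

6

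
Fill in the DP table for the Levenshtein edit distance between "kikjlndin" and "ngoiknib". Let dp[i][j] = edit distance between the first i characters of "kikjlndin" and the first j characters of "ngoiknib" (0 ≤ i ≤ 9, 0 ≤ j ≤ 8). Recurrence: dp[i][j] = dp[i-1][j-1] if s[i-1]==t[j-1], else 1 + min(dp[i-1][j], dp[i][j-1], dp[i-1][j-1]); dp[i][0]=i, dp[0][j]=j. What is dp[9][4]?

8

   ''  n  g  o  i  k  n  i  b
''  0  1  2  3  4  5  6  7  8
 k  1  1  2  3  4  4  5  6  7
 i  2  2  2  3  3  4  5  5  6
 k  3  3  3  3  4  3  4  5  6
 j  4  4  4  4  4  4  4  5  6
 l  5  5  5  5  5  5  5  5  6
 n  6  5  6  6  6  6  5  6  6
 d  7  6  6  7  7  7  6  6  7
 i  8  7  7  7  7  8  7  6  7
 n  9  8  8  8  8  8  8  7  7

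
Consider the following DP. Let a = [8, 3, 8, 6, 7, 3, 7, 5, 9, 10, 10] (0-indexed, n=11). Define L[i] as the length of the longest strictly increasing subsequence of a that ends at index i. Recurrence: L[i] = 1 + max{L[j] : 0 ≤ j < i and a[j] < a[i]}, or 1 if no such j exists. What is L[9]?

   i    0    1    2    3    4    5    6    7    8    9   10
a[i]    8    3    8    6    7    3    7    5    9   10   10
L[i]    1    1    2    2    3    1    3    2    4    5    5

5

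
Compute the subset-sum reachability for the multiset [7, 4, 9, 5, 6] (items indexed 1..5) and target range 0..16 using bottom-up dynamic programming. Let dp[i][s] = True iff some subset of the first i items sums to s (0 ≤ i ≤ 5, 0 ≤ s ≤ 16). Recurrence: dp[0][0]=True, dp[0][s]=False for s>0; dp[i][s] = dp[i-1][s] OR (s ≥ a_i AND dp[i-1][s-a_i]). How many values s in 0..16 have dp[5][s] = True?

13

i\s   0   1   2   3   4   5   6   7   8   9  10  11  12  13  14  15  16
  0   T   F   F   F   F   F   F   F   F   F   F   F   F   F   F   F   F
  1   T   F   F   F   F   F   F   T   F   F   F   F   F   F   F   F   F
  2   T   F   F   F   T   F   F   T   F   F   F   T   F   F   F   F   F
  3   T   F   F   F   T   F   F   T   F   T   F   T   F   T   F   F   T
  4   T   F   F   F   T   T   F   T   F   T   F   T   T   T   T   F   T
  5   T   F   F   F   T   T   T   T   F   T   T   T   T   T   T   T   T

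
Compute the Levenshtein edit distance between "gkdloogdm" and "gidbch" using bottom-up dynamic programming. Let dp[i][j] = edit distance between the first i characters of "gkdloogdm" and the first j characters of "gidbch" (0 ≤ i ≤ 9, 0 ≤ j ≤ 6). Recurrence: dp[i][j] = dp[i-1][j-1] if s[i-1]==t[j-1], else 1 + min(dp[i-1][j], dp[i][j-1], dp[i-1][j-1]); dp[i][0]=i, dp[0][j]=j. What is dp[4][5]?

3

   ''  g  i  d  b  c  h
''  0  1  2  3  4  5  6
 g  1  0  1  2  3  4  5
 k  2  1  1  2  3  4  5
 d  3  2  2  1  2  3  4
 l  4  3  3  2  2  3  4
 o  5  4  4  3  3  3  4
 o  6  5  5  4  4  4  4
 g  7  6  6  5  5  5  5
 d  8  7  7  6  6  6  6
 m  9  8  8  7  7  7  7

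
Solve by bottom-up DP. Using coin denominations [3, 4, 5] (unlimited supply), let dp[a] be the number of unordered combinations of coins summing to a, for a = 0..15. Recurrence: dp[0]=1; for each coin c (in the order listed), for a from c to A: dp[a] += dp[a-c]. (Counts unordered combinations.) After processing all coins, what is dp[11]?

2

after  coin     0     1     2     3     4     5     6     7     8     9    10    11    12    13    14    15
          3     1     0     0     1     0     0     1     0     0     1     0     0     1     0     0     1
          4     1     0     0     1     1     0     1     1     1     1     1     1     2     1     1     2
          5     1     0     0     1     1     1     1     1     2     2     2     2     3     3     3     4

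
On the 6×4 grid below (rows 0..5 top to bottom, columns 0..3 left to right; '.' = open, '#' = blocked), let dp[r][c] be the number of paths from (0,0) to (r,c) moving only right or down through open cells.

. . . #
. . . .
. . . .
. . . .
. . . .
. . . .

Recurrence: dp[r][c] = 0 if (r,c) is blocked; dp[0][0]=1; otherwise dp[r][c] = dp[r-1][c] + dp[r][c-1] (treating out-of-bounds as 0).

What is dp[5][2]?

r\c   0   1   2   3
  0   1   1   1   0
  1   1   2   3   3
  2   1   3   6   9
  3   1   4  10  19
  4   1   5  15  34
  5   1   6  21  55

21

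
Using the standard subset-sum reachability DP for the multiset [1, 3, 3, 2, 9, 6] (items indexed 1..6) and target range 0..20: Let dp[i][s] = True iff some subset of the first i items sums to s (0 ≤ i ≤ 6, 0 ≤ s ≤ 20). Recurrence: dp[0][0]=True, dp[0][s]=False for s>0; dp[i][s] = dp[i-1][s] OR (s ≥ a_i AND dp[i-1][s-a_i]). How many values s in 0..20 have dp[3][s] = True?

i\s   0   1   2   3   4   5   6   7   8   9  10  11  12  13  14  15  16  17  18  19  20
  0   T   F   F   F   F   F   F   F   F   F   F   F   F   F   F   F   F   F   F   F   F
  1   T   T   F   F   F   F   F   F   F   F   F   F   F   F   F   F   F   F   F   F   F
  2   T   T   F   T   T   F   F   F   F   F   F   F   F   F   F   F   F   F   F   F   F
  3   T   T   F   T   T   F   T   T   F   F   F   F   F   F   F   F   F   F   F   F   F
  4   T   T   T   T   T   T   T   T   T   T   F   F   F   F   F   F   F   F   F   F   F
  5   T   T   T   T   T   T   T   T   T   T   T   T   T   T   T   T   T   T   T   F   F
  6   T   T   T   T   T   T   T   T   T   T   T   T   T   T   T   T   T   T   T   T   T

6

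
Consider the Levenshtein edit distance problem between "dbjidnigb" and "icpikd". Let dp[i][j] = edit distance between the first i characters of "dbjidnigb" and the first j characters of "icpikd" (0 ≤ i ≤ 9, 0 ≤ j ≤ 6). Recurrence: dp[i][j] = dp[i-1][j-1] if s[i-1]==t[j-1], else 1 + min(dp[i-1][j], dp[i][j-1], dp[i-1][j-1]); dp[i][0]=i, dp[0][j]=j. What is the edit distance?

   ''  i  c  p  i  k  d
''  0  1  2  3  4  5  6
 d  1  1  2  3  4  5  5
 b  2  2  2  3  4  5  6
 j  3  3  3  3  4  5  6
 i  4  3  4  4  3  4  5
 d  5  4  4  5  4  4  4
 n  6  5  5  5  5  5  5
 i  7  6  6  6  5  6  6
 g  8  7  7  7  6  6  7
 b  9  8  8  8  7  7  7

7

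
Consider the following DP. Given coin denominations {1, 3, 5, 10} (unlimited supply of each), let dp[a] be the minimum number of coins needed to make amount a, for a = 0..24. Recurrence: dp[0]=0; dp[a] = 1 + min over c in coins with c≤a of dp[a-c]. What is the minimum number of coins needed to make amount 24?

4

 a  0  1  2  3  4  5  6  7  8  9 10 11 12 13 14 15 16 17 18 19 20 21 22 23 24
dp  0  1  2  1  2  1  2  3  2  3  1  2  3  2  3  2  3  4  3  4  2  3  4  3  4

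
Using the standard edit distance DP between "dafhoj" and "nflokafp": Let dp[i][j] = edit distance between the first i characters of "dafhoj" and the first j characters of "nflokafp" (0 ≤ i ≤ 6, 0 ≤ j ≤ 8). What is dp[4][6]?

6

   ''  n  f  l  o  k  a  f  p
''  0  1  2  3  4  5  6  7  8
 d  1  1  2  3  4  5  6  7  8
 a  2  2  2  3  4  5  5  6  7
 f  3  3  2  3  4  5  6  5  6
 h  4  4  3  3  4  5  6  6  6
 o  5  5  4  4  3  4  5  6  7
 j  6  6  5  5  4  4  5  6  7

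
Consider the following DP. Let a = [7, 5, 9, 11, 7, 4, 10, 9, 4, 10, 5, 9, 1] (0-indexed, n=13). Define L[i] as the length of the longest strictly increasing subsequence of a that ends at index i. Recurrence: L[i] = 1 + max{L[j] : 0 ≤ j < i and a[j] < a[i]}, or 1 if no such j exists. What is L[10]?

   i    0    1    2    3    4    5    6    7    8    9   10   11   12
a[i]    7    5    9   11    7    4   10    9    4   10    5    9    1
L[i]    1    1    2    3    2    1    3    3    1    4    2    3    1

2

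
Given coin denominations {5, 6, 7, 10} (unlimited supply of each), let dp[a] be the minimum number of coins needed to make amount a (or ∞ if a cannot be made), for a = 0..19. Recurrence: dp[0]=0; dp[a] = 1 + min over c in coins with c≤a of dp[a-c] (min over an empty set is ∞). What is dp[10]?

1

 a  0  1  2  3  4  5  6  7  8  9 10 11 12 13 14 15 16 17 18 19
dp  0  -  -  -  -  1  1  1  -  -  1  2  2  2  2  2  2  2  3  3
(- denotes ∞ / unreachable)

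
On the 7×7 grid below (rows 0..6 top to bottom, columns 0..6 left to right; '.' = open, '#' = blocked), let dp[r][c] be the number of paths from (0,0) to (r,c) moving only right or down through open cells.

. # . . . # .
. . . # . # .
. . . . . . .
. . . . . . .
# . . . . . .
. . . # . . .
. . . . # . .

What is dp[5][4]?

r\c   0   1   2   3   4   5   6
  0   1   0   0   0   0   0   0
  1   1   1   1   0   0   0   0
  2   1   2   3   3   3   3   3
  3   1   3   6   9  12  15  18
  4   0   3   9  18  30  45  63
  5   0   3  12   0  30  75 138
  6   0   3  15  15   0  75 213

30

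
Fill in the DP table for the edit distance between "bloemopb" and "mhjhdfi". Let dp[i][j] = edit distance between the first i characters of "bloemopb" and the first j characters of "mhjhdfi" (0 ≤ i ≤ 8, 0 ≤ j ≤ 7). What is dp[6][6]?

6

   ''  m  h  j  h  d  f  i
''  0  1  2  3  4  5  6  7
 b  1  1  2  3  4  5  6  7
 l  2  2  2  3  4  5  6  7
 o  3  3  3  3  4  5  6  7
 e  4  4  4  4  4  5  6  7
 m  5  4  5  5  5  5  6  7
 o  6  5  5  6  6  6  6  7
 p  7  6  6  6  7  7  7  7
 b  8  7  7  7  7  8  8  8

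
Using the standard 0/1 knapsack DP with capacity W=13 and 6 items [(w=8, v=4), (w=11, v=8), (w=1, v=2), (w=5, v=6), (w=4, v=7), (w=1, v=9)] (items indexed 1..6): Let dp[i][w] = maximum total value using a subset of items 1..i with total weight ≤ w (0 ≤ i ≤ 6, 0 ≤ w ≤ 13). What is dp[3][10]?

i\w   0   1   2   3   4   5   6   7   8   9  10  11  12  13
  0   0   0   0   0   0   0   0   0   0   0   0   0   0   0
  1   0   0   0   0   0   0   0   0   4   4   4   4   4   4
  2   0   0   0   0   0   0   0   0   4   4   4   8   8   8
  3   0   2   2   2   2   2   2   2   4   6   6   8  10  10
  4   0   2   2   2   2   6   8   8   8   8   8   8  10  10
  5   0   2   2   2   7   9   9   9   9  13  15  15  15  15
  6   0   9  11  11  11  16  18  18  18  18  22  24  24  24

6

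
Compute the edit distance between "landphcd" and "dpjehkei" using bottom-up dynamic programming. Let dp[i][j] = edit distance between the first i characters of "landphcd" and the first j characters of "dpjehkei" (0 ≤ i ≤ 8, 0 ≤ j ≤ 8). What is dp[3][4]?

4

   ''  d  p  j  e  h  k  e  i
''  0  1  2  3  4  5  6  7  8
 l  1  1  2  3  4  5  6  7  8
 a  2  2  2  3  4  5  6  7  8
 n  3  3  3  3  4  5  6  7  8
 d  4  3  4  4  4  5  6  7  8
 p  5  4  3  4  5  5  6  7  8
 h  6  5  4  4  5  5  6  7  8
 c  7  6  5  5  5  6  6  7  8
 d  8  7  6  6  6  6  7  7  8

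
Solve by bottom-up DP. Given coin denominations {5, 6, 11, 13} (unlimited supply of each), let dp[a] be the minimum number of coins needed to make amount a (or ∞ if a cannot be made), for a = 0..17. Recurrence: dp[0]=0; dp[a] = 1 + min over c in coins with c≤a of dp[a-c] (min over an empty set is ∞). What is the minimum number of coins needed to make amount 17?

2

 a  0  1  2  3  4  5  6  7  8  9 10 11 12 13 14 15 16 17
dp  0  -  -  -  -  1  1  -  -  -  2  1  2  1  -  3  2  2
(- denotes ∞ / unreachable)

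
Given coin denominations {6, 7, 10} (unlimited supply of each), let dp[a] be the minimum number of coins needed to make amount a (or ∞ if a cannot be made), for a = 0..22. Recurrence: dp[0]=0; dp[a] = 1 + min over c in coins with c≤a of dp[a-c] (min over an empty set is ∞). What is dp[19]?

 a  0  1  2  3  4  5  6  7  8  9 10 11 12 13 14 15 16 17 18 19 20 21 22
dp  0  -  -  -  -  -  1  1  -  -  1  -  2  2  2  -  2  2  3  3  2  3  3
(- denotes ∞ / unreachable)

3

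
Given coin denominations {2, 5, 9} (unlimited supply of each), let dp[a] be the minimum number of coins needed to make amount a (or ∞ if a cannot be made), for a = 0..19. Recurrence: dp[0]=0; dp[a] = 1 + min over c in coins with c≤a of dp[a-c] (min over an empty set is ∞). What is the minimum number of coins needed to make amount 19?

 a  0  1  2  3  4  5  6  7  8  9 10 11 12 13 14 15 16 17 18 19
dp  0  -  1  -  2  1  3  2  4  1  2  2  3  3  2  3  3  4  2  3
(- denotes ∞ / unreachable)

3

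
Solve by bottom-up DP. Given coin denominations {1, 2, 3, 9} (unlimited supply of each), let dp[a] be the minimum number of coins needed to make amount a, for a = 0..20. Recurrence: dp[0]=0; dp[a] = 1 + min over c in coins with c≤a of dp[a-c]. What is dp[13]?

 a  0  1  2  3  4  5  6  7  8  9 10 11 12 13 14 15 16 17 18 19 20
dp  0  1  1  1  2  2  2  3  3  1  2  2  2  3  3  3  4  4  2  3  3

3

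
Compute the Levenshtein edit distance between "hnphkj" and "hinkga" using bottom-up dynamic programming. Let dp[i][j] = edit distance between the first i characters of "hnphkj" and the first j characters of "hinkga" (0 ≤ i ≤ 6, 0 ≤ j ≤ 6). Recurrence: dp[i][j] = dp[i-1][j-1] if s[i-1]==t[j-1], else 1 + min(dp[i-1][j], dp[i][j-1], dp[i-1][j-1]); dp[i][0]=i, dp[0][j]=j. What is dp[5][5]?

   ''  h  i  n  k  g  a
''  0  1  2  3  4  5  6
 h  1  0  1  2  3  4  5
 n  2  1  1  1  2  3  4
 p  3  2  2  2  2  3  4
 h  4  3  3  3  3  3  4
 k  5  4  4  4  3  4  4
 j  6  5  5  5  4  4  5

4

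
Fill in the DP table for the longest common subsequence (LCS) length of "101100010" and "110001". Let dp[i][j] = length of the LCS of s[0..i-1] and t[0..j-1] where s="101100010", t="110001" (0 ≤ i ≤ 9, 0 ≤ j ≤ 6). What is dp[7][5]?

   ''  1  1  0  0  0  1
''  0  0  0  0  0  0  0
 1  0  1  1  1  1  1  1
 0  0  1  1  2  2  2  2
 1  0  1  2  2  2  2  3
 1  0  1  2  2  2  2  3
 0  0  1  2  3  3  3  3
 0  0  1  2  3  4  4  4
 0  0  1  2  3  4  5  5
 1  0  1  2  3  4  5  6
 0  0  1  2  3  4  5  6

5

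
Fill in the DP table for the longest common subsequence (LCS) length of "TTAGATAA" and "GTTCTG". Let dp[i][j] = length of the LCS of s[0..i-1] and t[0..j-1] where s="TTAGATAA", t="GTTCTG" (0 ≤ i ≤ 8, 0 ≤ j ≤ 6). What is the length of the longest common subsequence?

3

   ''  G  T  T  C  T  G
''  0  0  0  0  0  0  0
 T  0  0  1  1  1  1  1
 T  0  0  1  2  2  2  2
 A  0  0  1  2  2  2  2
 G  0  1  1  2  2  2  3
 A  0  1  1  2  2  2  3
 T  0  1  2  2  2  3  3
 A  0  1  2  2  2  3  3
 A  0  1  2  2  2  3  3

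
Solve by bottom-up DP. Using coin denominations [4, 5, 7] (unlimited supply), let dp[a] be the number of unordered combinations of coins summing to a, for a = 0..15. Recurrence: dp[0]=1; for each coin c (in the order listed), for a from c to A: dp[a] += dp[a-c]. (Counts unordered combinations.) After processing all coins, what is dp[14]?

2

after  coin     0     1     2     3     4     5     6     7     8     9    10    11    12    13    14    15
          4     1     0     0     0     1     0     0     0     1     0     0     0     1     0     0     0
          5     1     0     0     0     1     1     0     0     1     1     1     0     1     1     1     1
          7     1     0     0     0     1     1     0     1     1     1     1     1     2     1     2     2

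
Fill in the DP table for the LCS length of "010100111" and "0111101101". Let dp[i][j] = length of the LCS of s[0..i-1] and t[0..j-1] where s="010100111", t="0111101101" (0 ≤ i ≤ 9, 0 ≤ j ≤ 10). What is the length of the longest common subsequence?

   ''  0  1  1  1  1  0  1  1  0  1
''  0  0  0  0  0  0  0  0  0  0  0
 0  0  1  1  1  1  1  1  1  1  1  1
 1  0  1  2  2  2  2  2  2  2  2  2
 0  0  1  2  2  2  2  3  3  3  3  3
 1  0  1  2  3  3  3  3  4  4  4  4
 0  0  1  2  3  3  3  4  4  4  5  5
 0  0  1  2  3  3  3  4  4  4  5  5
 1  0  1  2  3  4  4  4  5  5  5  6
 1  0  1  2  3  4  5  5  5  6  6  6
 1  0  1  2  3  4  5  5  6  6  6  7

7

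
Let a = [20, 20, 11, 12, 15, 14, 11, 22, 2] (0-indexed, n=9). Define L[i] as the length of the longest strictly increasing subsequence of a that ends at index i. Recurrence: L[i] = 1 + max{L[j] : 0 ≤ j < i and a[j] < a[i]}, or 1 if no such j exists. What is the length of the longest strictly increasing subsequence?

4

   i    0    1    2    3    4    5    6    7    8
a[i]   20   20   11   12   15   14   11   22    2
L[i]    1    1    1    2    3    3    1    4    1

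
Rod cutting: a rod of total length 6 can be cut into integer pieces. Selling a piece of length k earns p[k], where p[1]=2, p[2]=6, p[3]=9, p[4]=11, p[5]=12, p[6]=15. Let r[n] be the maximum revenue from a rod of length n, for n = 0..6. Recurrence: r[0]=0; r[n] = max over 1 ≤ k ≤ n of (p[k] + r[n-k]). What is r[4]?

   n    0    1    2    3    4    5    6
r[n]    0    2    6    9   12   15   18

12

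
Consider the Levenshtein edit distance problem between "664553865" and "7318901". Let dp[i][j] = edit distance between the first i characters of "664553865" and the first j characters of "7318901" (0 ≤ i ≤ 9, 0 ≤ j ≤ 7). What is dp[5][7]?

   ''  7  3  1  8  9  0  1
''  0  1  2  3  4  5  6  7
 6  1  1  2  3  4  5  6  7
 6  2  2  2  3  4  5  6  7
 4  3  3  3  3  4  5  6  7
 5  4  4  4  4  4  5  6  7
 5  5  5  5  5  5  5  6  7
 3  6  6  5  6  6  6  6  7
 8  7  7  6  6  6  7  7  7
 6  8  8  7  7  7  7  8  8
 5  9  9  8  8  8  8  8  9

7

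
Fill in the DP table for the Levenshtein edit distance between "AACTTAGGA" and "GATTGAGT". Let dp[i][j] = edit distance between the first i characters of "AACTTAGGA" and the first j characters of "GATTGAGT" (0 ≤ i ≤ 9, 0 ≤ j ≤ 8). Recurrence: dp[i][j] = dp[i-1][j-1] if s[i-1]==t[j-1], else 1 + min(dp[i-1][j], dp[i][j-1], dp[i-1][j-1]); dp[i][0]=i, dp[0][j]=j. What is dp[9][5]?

   ''  G  A  T  T  G  A  G  T
''  0  1  2  3  4  5  6  7  8
 A  1  1  1  2  3  4  5  6  7
 A  2  2  1  2  3  4  4  5  6
 C  3  3  2  2  3  4  5  5  6
 T  4  4  3  2  2  3  4  5  5
 T  5  5  4  3  2  3  4  5  5
 A  6  6  5  4  3  3  3  4  5
 G  7  6  6  5  4  3  4  3  4
 G  8  7  7  6  5  4  4  4  4
 A  9  8  7  7  6  5  4  5  5

5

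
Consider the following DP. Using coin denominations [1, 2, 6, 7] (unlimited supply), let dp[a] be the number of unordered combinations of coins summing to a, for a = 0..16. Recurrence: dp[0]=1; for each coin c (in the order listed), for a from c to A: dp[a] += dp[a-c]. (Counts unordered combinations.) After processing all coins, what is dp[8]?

after  coin     0     1     2     3     4     5     6     7     8     9    10    11    12    13    14    15    16
          1     1     1     1     1     1     1     1     1     1     1     1     1     1     1     1     1     1
          2     1     1     2     2     3     3     4     4     5     5     6     6     7     7     8     8     9
          6     1     1     2     2     3     3     5     5     7     7     9     9    12    12    15    15    18
          7     1     1     2     2     3     3     5     6     8     9    11    12    15    17    21    23    27

8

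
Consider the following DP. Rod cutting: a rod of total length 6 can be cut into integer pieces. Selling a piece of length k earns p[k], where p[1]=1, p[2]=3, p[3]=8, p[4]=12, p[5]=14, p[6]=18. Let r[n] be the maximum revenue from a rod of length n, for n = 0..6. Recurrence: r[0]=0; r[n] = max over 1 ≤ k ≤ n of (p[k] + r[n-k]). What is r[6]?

18

   n    0    1    2    3    4    5    6
r[n]    0    1    3    8   12   14   18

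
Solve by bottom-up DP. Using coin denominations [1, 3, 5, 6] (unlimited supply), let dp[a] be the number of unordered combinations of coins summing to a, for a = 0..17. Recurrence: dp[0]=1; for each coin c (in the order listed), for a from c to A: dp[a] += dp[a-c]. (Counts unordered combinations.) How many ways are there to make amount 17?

26

after  coin     0     1     2     3     4     5     6     7     8     9    10    11    12    13    14    15    16    17
          1     1     1     1     1     1     1     1     1     1     1     1     1     1     1     1     1     1     1
          3     1     1     1     2     2     2     3     3     3     4     4     4     5     5     5     6     6     6
          5     1     1     1     2     2     3     4     4     5     6     7     8     9    10    11    13    14    15
          6     1     1     1     2     2     3     5     5     6     8     9    11    14    15    17    21    23    26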